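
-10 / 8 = -5 / 4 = -1.25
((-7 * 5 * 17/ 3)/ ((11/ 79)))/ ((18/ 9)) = -47005/ 66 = -712.20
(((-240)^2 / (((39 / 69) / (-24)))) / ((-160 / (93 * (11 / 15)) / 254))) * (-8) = -27539094528 / 13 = -2118391886.77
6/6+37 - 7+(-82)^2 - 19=6736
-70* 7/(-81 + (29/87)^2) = 315/52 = 6.06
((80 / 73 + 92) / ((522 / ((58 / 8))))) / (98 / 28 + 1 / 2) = 1699 / 5256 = 0.32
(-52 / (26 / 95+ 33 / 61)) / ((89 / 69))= -20792460 / 420169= -49.49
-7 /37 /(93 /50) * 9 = -1050 /1147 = -0.92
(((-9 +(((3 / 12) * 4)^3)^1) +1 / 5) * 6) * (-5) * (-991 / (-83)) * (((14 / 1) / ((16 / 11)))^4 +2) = 4076839482651 / 169984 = 23983666.01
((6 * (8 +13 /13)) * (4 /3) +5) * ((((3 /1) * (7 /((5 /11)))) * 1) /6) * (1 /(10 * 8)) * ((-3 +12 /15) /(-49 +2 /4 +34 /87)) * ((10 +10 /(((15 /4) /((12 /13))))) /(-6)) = -13927221 /19786000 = -0.70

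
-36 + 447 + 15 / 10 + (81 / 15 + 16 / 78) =163061 / 390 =418.11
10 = 10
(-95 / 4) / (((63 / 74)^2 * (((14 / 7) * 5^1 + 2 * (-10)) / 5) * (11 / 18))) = 26.81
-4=-4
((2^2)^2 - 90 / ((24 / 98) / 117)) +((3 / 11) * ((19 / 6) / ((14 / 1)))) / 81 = -1072302443 / 24948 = -42981.50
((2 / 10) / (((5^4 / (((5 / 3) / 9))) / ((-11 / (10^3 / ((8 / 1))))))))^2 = 121 / 4449462890625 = 0.00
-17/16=-1.06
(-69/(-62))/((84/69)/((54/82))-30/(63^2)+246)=699867/155858824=0.00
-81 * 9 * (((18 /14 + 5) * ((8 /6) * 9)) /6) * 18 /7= -1154736 /49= -23566.04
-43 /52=-0.83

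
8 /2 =4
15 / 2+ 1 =17 / 2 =8.50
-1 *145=-145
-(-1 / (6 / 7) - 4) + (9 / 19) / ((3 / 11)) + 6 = 1471 / 114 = 12.90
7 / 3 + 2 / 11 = 83 / 33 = 2.52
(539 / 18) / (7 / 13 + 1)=7007 / 360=19.46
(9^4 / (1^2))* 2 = 13122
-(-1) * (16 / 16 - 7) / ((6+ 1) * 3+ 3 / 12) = -24 / 85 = -0.28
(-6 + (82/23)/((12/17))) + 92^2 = 1167901/138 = 8463.05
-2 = -2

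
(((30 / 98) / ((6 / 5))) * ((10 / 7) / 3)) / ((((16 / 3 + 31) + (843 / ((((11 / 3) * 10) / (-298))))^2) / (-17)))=-6428125 / 146112007051864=-0.00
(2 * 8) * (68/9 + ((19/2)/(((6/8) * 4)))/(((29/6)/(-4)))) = 20608/261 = 78.96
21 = 21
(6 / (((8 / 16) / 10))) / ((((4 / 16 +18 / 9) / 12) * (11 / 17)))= 10880 / 11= 989.09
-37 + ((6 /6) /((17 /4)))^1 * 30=-29.94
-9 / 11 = -0.82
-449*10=-4490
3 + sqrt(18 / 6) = sqrt(3) + 3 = 4.73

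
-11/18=-0.61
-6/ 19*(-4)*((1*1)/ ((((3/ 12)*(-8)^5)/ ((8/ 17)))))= -3/ 41344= -0.00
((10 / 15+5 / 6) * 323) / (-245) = -969 / 490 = -1.98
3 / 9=1 / 3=0.33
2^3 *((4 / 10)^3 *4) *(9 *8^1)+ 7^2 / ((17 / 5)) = 343969 / 2125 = 161.87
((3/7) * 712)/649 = 2136/4543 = 0.47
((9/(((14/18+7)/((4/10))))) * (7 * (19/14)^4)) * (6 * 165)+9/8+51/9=392136139/36015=10888.13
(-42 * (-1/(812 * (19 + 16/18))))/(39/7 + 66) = 63/1733794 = 0.00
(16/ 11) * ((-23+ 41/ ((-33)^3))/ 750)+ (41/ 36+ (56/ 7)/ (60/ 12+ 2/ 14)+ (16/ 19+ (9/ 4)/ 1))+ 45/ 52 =967717189457/ 146461243500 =6.61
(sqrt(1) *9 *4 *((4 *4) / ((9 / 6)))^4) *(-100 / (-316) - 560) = -185451151360 / 711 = -260831436.51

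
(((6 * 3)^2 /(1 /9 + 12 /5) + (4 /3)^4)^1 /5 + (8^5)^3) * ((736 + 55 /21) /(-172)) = -6244002641174377921067 /41325795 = -151092136065969.88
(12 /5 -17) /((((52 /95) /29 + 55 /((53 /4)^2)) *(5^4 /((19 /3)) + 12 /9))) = -6440225199 /14654238068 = -0.44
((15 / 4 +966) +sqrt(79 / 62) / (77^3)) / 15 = sqrt(4898) / 424575690 +1293 / 20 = 64.65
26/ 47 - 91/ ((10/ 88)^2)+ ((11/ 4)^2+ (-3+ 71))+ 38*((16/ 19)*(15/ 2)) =-6730.92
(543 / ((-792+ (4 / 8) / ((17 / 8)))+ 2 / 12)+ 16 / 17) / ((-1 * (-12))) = 0.02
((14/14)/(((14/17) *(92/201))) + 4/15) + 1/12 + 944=947.00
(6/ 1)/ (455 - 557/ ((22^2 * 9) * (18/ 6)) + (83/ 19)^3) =537800472/ 48251494513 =0.01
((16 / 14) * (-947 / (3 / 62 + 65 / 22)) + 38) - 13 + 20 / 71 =-21319497 / 63616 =-335.13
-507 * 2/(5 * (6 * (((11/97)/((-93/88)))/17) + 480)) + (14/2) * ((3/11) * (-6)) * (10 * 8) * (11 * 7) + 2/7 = -30296103948611/429365720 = -70560.14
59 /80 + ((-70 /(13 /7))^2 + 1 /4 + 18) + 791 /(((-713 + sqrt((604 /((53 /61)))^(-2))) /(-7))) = 73441519866967 /50738085840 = 1447.46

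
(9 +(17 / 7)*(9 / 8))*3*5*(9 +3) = 29565 / 14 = 2111.79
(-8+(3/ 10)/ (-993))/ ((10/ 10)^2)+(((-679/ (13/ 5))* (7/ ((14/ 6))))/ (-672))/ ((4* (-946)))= -20843256307/ 2605208320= -8.00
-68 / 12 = -17 / 3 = -5.67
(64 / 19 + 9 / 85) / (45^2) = 5611 / 3270375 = 0.00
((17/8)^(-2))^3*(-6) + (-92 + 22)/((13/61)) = -103087866862/313788397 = -328.53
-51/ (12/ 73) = -310.25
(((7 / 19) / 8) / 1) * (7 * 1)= 49 / 152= 0.32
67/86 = 0.78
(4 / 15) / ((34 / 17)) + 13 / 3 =67 / 15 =4.47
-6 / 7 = -0.86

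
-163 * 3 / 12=-163 / 4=-40.75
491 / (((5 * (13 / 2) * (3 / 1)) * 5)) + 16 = 16582 / 975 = 17.01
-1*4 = -4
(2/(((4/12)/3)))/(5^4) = 0.03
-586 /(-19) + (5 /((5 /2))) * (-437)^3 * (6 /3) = -6342461842 /19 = -333813781.16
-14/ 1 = -14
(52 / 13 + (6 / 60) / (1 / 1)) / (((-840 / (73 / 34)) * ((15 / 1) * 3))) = -2993 / 12852000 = -0.00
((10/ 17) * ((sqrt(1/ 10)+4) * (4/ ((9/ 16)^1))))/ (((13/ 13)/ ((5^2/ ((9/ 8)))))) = 12800 * sqrt(10)/ 1377+512000/ 1377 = 401.22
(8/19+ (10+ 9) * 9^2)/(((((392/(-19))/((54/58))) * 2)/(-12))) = 2369169/5684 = 416.81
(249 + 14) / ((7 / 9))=2367 / 7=338.14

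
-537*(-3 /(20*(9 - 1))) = 1611 /160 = 10.07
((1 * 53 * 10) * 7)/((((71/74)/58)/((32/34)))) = 254773120/1207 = 211079.64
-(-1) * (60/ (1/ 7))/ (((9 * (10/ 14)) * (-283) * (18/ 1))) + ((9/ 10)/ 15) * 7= 155561/ 382050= 0.41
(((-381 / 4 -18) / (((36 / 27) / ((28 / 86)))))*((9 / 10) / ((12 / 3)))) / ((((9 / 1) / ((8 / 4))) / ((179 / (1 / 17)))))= -28948059 / 6880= -4207.57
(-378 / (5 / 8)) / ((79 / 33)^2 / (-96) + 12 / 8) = -316141056 / 752875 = -419.91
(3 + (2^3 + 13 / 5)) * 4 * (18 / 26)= 2448 / 65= 37.66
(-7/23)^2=49/529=0.09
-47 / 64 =-0.73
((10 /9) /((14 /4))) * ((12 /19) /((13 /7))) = 80 /741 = 0.11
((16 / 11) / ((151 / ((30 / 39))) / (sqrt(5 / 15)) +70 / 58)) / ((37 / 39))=-63336000 / 3956824487209 +10301509920 *sqrt(3) / 3956824487209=0.00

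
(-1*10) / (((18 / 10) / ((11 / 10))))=-55 / 9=-6.11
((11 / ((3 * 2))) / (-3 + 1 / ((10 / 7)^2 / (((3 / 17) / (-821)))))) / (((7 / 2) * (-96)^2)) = -3838175 / 202595758848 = -0.00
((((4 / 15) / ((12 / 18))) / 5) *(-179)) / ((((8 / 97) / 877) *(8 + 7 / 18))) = -137046159 / 7550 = -18151.81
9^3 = 729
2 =2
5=5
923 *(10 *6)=55380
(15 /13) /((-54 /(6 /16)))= -5 /624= -0.01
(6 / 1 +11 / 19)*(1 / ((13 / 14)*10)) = 175 / 247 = 0.71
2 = 2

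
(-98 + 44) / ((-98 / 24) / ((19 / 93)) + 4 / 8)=2.77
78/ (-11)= -78/ 11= -7.09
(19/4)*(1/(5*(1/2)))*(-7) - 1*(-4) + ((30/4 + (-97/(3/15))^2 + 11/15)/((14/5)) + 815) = 35623379/420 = 84817.57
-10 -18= -28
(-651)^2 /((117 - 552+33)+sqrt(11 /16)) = -389412576 /369379 - 242172*sqrt(11) /369379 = -1056.41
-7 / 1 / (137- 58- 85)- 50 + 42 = -41 / 6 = -6.83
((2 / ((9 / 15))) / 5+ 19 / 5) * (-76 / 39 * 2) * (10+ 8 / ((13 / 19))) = -377.63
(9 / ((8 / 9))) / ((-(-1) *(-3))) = -27 / 8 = -3.38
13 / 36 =0.36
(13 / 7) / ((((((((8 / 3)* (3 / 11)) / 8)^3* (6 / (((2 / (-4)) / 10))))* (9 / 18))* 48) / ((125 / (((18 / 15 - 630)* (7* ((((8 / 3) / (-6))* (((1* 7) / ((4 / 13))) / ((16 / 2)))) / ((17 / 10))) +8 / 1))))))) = 36768875 / 602491008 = 0.06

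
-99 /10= -9.90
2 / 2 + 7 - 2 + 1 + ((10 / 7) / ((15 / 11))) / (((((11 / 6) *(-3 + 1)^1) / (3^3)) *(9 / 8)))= 1 / 7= 0.14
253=253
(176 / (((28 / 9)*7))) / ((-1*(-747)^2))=-44 / 3038049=-0.00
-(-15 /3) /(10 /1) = 1 /2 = 0.50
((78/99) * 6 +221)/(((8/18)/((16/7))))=89388/77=1160.88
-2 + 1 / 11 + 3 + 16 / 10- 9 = -347 / 55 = -6.31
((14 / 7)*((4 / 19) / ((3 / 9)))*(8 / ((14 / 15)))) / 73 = 1440 / 9709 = 0.15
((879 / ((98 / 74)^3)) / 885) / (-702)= -14841329 / 24363931410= -0.00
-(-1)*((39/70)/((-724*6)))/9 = -13/912240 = -0.00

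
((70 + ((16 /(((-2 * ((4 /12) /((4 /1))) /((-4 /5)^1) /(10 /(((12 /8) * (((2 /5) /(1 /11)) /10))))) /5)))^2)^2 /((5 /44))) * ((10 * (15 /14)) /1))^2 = 1013309916158375668198932480048828650062500 /86806489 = 11673204708905755515569030000000000.00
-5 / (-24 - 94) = 5 / 118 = 0.04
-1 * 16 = -16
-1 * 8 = -8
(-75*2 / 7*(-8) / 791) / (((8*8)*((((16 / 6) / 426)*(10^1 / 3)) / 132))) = 948915 / 44296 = 21.42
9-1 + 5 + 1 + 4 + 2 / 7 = 128 / 7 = 18.29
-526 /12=-263 /6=-43.83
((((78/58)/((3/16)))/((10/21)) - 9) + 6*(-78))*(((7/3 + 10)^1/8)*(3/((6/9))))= -7434891/2320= -3204.69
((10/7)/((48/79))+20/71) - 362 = -4286531/11928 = -359.37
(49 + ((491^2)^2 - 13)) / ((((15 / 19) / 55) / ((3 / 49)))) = 12147090156773 / 49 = 247899799117.82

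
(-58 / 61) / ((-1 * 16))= 29 / 488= 0.06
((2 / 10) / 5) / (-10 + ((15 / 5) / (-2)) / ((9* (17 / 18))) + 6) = -0.01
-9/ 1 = -9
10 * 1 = 10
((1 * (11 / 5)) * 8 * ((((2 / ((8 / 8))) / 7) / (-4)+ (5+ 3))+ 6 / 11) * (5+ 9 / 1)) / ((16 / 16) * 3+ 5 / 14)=29232 / 47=621.96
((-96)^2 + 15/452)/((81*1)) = 1388549/12204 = 113.78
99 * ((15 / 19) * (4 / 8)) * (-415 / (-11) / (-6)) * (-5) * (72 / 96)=280125 / 304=921.46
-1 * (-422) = 422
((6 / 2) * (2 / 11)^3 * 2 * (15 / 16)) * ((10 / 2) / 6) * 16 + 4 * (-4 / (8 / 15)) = -39330 / 1331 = -29.55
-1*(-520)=520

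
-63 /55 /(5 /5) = -63 /55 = -1.15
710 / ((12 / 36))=2130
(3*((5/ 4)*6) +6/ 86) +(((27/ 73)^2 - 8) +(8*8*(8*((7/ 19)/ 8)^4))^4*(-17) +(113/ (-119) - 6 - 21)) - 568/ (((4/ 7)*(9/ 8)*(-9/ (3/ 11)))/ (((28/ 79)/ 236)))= -588817088757313851479187329598868092905/ 44597883907224388900225731472844230656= -13.20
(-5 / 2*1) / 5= -0.50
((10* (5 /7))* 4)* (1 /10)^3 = 1 /35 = 0.03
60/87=20/29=0.69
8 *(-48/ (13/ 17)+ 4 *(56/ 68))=-105152/ 221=-475.80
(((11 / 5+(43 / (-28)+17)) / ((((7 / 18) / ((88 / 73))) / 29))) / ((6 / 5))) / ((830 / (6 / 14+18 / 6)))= 56799864 / 10391185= 5.47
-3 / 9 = -1 / 3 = -0.33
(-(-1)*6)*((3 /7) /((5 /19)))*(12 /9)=456 /35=13.03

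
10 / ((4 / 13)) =65 / 2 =32.50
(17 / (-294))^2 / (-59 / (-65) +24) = 18785 / 139939884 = 0.00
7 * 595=4165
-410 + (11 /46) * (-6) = -9463 /23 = -411.43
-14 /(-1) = 14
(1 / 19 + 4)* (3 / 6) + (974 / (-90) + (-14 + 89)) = 113209 / 1710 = 66.20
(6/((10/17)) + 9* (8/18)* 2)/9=91/45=2.02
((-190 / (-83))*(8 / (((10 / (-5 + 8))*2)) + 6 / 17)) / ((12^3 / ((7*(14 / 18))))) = 0.01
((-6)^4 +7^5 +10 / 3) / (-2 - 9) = -54319 / 33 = -1646.03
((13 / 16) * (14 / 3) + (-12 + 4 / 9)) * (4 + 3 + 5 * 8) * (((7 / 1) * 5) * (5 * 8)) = -4597775 / 9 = -510863.89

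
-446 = -446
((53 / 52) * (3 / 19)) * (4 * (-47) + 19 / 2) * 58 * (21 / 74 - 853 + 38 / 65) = 1419753.88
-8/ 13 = -0.62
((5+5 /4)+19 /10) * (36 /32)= 1467 /160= 9.17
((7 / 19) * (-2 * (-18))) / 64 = 63 / 304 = 0.21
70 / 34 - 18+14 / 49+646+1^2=75130 / 119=631.34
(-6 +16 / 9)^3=-54872 / 729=-75.27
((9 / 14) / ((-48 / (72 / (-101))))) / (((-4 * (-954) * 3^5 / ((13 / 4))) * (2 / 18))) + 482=20806297357 / 43166592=482.00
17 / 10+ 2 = 37 / 10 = 3.70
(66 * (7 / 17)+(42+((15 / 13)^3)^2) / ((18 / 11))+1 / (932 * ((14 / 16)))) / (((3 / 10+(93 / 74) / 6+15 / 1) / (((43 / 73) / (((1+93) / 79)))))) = 27395132010674711345 / 15810053904910997823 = 1.73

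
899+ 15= 914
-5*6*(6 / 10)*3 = -54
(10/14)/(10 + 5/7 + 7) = 5/124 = 0.04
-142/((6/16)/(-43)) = 48848/3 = 16282.67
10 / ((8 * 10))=1 / 8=0.12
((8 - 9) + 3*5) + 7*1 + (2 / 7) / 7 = 1031 / 49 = 21.04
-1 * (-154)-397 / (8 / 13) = -3929 / 8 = -491.12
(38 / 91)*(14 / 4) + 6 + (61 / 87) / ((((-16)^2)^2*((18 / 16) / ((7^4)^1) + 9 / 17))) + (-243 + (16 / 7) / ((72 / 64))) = -2620346863549633 / 11221720473600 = -233.51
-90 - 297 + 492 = 105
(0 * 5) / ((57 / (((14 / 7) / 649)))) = 0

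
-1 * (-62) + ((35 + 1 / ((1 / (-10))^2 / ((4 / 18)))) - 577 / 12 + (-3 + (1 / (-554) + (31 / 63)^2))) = 300707971 / 4397652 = 68.38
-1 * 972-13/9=-8761/9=-973.44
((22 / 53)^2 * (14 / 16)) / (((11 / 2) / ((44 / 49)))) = 484 / 19663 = 0.02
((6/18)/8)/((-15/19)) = -19/360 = -0.05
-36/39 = -12/13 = -0.92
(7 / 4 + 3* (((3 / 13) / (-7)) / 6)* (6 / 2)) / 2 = 619 / 728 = 0.85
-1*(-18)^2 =-324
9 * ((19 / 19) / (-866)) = -0.01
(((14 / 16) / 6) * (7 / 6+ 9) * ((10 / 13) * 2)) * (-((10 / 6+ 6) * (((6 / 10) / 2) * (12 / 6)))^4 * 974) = -58192656109 / 58500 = -994746.26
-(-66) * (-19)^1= -1254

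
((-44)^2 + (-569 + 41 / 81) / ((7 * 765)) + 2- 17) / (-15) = -833197307 / 6506325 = -128.06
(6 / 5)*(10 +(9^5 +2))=354366 / 5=70873.20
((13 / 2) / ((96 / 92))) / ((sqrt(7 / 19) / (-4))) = -299 * sqrt(133) / 84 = -41.05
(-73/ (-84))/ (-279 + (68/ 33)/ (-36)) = -7227/ 2320640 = -0.00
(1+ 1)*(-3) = -6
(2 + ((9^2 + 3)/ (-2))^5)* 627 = -81943401210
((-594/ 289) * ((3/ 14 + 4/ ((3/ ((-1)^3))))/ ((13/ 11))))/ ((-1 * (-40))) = 51183/ 1051960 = 0.05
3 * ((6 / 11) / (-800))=-9 / 4400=-0.00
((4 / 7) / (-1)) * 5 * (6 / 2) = -60 / 7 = -8.57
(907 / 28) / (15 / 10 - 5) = -907 / 98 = -9.26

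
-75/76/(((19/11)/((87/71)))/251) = -18015525/102524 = -175.72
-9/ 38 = -0.24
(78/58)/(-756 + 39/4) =-52/28855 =-0.00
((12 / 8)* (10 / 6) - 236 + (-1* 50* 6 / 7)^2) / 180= 157117 / 17640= 8.91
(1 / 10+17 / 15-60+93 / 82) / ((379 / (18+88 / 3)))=-5033048 / 699255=-7.20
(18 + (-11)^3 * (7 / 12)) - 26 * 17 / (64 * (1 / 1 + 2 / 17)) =-1394623 / 1824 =-764.60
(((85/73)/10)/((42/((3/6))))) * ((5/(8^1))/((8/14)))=0.00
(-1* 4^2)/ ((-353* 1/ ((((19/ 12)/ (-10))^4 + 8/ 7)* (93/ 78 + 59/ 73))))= 6302231161859/ 60781855680000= 0.10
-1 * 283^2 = -80089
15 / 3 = 5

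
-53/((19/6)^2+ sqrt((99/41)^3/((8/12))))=-47471957748/7095592385+ 418206888 *sqrt(2706)/7095592385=-3.62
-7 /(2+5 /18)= -126 /41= -3.07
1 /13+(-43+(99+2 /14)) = 5116 /91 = 56.22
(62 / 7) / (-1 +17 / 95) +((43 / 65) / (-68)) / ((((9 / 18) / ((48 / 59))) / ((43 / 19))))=-281546221 / 26012805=-10.82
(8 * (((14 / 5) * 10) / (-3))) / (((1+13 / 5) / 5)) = -2800 / 27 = -103.70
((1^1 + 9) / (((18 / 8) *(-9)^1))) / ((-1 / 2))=80 / 81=0.99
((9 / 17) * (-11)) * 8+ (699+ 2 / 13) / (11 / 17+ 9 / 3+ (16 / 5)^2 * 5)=-34866347 / 1030302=-33.84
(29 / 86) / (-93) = -29 / 7998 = -0.00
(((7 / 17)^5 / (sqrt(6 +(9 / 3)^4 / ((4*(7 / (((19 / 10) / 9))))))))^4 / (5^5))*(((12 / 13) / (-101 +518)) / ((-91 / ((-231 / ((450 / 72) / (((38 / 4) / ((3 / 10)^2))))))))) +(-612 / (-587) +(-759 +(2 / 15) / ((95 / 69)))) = -1036824022973142474503189911108348479717097741 / 1368093375123373348644118198479868490446125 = -757.86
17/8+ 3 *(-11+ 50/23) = -24.35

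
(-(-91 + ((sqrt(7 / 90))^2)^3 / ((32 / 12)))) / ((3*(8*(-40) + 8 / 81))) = -176903657 / 1865664000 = -0.09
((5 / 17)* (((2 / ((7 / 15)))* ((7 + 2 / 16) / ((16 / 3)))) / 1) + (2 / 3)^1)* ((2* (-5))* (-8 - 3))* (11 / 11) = 2953885 / 11424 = 258.57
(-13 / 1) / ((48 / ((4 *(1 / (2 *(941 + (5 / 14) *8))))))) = -0.00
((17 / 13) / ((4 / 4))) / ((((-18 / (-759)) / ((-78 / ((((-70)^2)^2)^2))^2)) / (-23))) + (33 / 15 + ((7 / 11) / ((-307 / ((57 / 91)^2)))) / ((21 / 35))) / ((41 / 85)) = 4.56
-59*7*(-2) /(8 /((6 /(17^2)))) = 1239 /578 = 2.14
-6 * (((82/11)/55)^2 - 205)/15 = 150056802/1830125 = 81.99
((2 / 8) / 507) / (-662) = -1 / 1342536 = -0.00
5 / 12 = 0.42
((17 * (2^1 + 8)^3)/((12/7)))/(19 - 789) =-12.88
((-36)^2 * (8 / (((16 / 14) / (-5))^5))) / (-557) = 4254271875 / 142592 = 29835.28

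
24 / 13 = 1.85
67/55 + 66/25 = 1061/275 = 3.86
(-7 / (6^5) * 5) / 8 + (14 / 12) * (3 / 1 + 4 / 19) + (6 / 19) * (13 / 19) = 88955173 / 22457088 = 3.96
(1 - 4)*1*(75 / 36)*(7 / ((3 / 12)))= -175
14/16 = 7/8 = 0.88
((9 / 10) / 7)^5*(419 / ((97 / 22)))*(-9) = -2449411569 / 81513950000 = -0.03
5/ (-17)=-5/ 17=-0.29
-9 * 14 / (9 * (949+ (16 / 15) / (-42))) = -4410 / 298927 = -0.01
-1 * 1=-1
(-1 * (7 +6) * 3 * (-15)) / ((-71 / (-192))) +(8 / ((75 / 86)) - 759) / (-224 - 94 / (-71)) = 133466930717 / 84188250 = 1585.34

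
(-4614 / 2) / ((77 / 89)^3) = -1626363483 / 456533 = -3562.42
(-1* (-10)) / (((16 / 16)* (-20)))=-0.50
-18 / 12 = -3 / 2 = -1.50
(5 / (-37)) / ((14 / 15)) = -75 / 518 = -0.14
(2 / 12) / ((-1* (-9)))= 0.02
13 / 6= 2.17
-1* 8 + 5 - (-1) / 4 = -11 / 4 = -2.75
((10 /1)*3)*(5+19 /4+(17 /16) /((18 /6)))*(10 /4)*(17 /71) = 206125 /1136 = 181.45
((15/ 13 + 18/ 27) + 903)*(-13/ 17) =-35288/ 51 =-691.92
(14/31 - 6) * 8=-1376/31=-44.39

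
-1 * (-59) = 59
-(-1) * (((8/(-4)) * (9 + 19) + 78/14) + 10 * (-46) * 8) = -26113/7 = -3730.43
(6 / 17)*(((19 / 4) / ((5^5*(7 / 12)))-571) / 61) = -74943408 / 22684375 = -3.30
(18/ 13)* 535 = 9630/ 13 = 740.77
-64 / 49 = -1.31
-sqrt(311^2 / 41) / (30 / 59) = -18349 * sqrt(41) / 1230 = -95.52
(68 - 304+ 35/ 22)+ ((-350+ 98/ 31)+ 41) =-368449/ 682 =-540.25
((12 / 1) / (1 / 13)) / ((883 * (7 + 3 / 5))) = 390 / 16777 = 0.02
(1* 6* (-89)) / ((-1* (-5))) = -534 / 5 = -106.80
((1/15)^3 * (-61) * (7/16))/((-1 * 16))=427/864000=0.00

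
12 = 12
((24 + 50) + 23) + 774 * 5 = 3967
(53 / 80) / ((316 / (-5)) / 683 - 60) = -683 / 61952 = -0.01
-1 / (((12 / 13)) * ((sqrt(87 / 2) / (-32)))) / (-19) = -104 * sqrt(174) / 4959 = -0.28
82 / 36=41 / 18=2.28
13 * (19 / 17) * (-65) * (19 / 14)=-305045 / 238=-1281.70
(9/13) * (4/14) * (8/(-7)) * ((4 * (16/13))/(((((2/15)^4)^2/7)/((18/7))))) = -1660753125000/8281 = -200549827.92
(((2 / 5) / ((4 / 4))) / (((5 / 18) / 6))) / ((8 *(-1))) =-27 / 25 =-1.08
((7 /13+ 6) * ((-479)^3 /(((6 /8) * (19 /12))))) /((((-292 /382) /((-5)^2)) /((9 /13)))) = 3211673130297000 /234403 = 13701501816.52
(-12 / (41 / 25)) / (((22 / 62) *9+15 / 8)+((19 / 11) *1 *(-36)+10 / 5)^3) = 99026400 / 2949846428957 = 0.00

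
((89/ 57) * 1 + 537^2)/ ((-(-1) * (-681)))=-16437122/ 38817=-423.45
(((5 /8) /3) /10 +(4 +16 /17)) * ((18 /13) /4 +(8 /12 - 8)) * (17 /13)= -2206705 /48672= -45.34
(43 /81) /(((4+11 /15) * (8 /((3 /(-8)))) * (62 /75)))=-5375 /845184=-0.01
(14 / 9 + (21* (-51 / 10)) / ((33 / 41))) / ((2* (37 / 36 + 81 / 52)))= -1692509 / 66550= -25.43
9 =9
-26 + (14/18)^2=-2057/81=-25.40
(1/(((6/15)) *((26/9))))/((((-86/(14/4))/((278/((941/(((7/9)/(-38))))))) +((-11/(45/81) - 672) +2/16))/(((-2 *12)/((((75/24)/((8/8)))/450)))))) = -10592467200/11942160659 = -0.89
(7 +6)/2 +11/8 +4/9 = 599/72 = 8.32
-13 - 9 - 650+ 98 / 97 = -65086 / 97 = -670.99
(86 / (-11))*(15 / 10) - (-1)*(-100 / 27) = -4583 / 297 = -15.43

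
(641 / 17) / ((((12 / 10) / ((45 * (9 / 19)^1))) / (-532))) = -6057450 / 17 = -356320.59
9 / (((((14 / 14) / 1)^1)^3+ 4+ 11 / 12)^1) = 108 / 71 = 1.52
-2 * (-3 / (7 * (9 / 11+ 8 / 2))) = 66 / 371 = 0.18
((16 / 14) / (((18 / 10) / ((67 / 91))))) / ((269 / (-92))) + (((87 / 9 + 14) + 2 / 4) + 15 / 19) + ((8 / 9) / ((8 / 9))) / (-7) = 1444756757 / 58602726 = 24.65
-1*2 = -2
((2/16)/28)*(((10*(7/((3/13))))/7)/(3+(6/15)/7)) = 325/5136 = 0.06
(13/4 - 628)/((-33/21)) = 17493/44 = 397.57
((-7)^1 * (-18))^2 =15876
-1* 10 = -10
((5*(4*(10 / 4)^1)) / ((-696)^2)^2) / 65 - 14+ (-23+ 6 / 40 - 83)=-914025596170727 / 7626412984320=-119.85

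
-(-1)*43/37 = 43/37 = 1.16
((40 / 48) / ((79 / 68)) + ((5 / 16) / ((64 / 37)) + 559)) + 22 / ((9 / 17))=437896655 / 728064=601.45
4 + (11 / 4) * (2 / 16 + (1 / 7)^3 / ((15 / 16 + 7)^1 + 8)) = 12159043 / 2798880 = 4.34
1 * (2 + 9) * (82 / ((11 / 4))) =328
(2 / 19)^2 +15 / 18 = 1829 / 2166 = 0.84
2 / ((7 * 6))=1 / 21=0.05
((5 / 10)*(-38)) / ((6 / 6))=-19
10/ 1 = 10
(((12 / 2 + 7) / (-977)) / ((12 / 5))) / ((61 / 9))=-195 / 238388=-0.00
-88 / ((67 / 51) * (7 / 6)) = -26928 / 469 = -57.42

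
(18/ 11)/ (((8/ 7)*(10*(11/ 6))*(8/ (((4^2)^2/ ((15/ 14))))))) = 7056/ 3025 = 2.33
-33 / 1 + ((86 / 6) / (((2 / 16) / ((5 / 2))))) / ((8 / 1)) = 17 / 6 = 2.83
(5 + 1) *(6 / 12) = 3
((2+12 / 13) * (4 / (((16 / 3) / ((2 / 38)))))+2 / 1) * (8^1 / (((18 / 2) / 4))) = 880 / 117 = 7.52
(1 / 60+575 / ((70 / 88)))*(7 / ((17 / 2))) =303607 / 510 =595.31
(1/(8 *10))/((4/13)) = 13/320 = 0.04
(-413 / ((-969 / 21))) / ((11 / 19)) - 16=-101 / 187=-0.54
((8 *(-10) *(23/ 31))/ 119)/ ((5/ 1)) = -368/ 3689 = -0.10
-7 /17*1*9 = -63 /17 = -3.71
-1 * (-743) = 743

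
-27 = -27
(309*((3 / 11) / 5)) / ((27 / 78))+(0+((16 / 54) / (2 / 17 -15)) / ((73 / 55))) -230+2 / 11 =-451644746 / 2493315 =-181.14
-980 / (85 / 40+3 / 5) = -39200 / 109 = -359.63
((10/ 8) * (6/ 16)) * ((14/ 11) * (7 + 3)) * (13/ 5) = 1365/ 88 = 15.51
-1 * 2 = -2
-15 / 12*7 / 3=-35 / 12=-2.92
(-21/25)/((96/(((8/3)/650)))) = -7/195000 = -0.00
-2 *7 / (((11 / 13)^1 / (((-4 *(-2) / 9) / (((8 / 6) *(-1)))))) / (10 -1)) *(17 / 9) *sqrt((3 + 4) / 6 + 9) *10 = 30940 *sqrt(366) / 99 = 5978.96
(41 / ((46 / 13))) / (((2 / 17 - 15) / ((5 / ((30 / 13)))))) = -117793 / 69828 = -1.69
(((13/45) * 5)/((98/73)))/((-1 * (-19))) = 949/16758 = 0.06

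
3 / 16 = 0.19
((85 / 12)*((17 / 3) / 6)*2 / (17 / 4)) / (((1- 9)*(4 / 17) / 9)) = -1445 / 96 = -15.05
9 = 9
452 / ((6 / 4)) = 904 / 3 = 301.33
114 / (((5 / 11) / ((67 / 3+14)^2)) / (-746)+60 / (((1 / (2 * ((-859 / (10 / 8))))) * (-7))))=25933799276 / 2679955919063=0.01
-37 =-37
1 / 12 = 0.08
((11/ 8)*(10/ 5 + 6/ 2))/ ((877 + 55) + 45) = 55/ 7816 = 0.01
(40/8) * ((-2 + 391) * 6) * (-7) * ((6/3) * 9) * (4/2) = -2940840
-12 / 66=-2 / 11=-0.18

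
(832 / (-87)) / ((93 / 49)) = -5.04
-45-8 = -53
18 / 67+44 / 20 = 827 / 335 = 2.47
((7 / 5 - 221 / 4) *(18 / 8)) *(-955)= 1851363 / 16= 115710.19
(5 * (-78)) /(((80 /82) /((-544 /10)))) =108732 /5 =21746.40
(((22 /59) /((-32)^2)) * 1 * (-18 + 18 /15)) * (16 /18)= -77 /14160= -0.01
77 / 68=1.13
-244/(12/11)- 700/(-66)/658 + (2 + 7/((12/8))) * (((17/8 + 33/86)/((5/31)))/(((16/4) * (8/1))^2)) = -223.55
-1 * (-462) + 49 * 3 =609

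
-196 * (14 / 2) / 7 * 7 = -1372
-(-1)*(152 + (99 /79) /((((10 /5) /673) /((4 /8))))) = 114659 /316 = 362.84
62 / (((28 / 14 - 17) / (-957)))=19778 / 5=3955.60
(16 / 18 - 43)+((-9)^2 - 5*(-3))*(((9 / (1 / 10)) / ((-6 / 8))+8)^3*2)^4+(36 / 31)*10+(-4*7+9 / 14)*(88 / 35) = 409051298258762561498415548101267 / 68355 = 5984219124552155094702883000.00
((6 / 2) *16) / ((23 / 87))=4176 / 23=181.57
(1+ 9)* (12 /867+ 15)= 43390 /289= 150.14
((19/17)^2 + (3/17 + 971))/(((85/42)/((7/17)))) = 82623114/417605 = 197.85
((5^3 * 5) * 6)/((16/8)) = 1875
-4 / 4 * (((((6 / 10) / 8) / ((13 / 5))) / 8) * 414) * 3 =-1863 / 416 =-4.48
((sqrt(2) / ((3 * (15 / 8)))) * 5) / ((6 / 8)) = 1.68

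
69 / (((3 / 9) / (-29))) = -6003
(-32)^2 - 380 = 644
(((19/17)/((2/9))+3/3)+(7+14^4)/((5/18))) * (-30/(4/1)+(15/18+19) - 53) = -5625372.40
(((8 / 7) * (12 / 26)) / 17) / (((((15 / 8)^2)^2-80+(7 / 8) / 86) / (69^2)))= -40250179584 / 18427203431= -2.18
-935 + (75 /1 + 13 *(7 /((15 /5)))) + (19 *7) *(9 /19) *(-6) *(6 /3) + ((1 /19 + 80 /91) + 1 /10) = -82195013 /51870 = -1584.63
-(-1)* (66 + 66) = 132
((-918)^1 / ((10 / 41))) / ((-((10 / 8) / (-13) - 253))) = -7956 / 535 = -14.87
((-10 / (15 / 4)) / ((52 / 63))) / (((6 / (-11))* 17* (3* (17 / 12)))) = 308 / 3757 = 0.08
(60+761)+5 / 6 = 821.83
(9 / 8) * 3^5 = 2187 / 8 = 273.38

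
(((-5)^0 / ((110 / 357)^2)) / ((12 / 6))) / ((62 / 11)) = 0.93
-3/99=-1/33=-0.03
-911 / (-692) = 911 / 692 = 1.32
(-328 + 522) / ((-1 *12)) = -97 / 6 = -16.17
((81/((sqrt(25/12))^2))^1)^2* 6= 5668704/625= 9069.93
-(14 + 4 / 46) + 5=-209 / 23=-9.09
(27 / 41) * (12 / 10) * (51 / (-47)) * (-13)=107406 / 9635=11.15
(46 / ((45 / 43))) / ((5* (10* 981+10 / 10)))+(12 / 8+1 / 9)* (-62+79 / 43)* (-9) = 165611567033 / 189842850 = 872.36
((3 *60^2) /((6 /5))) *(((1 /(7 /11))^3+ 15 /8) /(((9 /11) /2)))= 43430750 /343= 126620.26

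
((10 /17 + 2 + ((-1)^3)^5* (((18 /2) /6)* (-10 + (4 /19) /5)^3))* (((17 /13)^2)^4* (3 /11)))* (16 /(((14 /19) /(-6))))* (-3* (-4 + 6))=697004129539075239936 /257668941495875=2705037.42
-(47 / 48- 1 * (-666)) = -32015 / 48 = -666.98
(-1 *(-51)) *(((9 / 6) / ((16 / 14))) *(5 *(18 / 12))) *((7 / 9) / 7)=1785 / 32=55.78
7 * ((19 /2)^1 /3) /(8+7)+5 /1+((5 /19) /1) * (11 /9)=11627 /1710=6.80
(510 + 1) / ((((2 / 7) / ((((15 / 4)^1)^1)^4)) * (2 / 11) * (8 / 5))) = 9959709375 / 8192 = 1215784.84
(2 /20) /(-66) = -1 /660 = -0.00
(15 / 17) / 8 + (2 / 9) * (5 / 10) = 271 / 1224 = 0.22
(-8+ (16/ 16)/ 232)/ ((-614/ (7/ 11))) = 12985/ 1566928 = 0.01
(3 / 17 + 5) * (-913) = -80344 / 17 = -4726.12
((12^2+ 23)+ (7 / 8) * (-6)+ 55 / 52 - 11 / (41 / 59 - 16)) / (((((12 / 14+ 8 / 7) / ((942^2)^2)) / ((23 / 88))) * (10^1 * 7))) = 1448569058782304133 / 6026020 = 240385703794.93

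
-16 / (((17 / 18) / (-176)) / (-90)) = -4561920 / 17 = -268348.24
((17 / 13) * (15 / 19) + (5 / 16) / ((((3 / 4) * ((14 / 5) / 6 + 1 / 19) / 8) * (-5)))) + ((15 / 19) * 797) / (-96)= -1990305 / 292448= -6.81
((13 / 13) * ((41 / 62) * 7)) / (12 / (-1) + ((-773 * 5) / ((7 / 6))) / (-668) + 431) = 335503 / 30727727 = 0.01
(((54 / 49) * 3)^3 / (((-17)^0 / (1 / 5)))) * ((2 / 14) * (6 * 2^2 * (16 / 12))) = 136048896 / 4117715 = 33.04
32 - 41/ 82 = 63/ 2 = 31.50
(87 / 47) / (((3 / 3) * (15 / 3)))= 87 / 235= 0.37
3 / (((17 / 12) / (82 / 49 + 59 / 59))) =4716 / 833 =5.66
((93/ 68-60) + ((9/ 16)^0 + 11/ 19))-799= -1106021/ 1292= -856.05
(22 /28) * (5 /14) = 0.28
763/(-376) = -763/376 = -2.03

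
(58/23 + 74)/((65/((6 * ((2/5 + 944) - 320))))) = 6593664/1495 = 4410.48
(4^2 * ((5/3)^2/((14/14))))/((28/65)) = 6500/63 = 103.17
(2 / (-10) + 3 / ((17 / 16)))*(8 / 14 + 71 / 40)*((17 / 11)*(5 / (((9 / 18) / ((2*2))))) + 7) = 423.64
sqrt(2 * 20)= 2 * sqrt(10)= 6.32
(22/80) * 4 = 11/10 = 1.10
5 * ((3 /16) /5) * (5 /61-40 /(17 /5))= -2.19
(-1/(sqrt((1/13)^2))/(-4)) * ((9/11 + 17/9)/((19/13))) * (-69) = -260429/627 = -415.36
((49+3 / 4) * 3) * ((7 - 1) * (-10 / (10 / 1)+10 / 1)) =16119 / 2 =8059.50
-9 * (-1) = 9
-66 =-66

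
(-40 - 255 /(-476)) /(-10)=221 /56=3.95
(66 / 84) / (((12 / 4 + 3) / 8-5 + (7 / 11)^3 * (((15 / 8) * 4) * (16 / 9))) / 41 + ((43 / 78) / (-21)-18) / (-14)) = 491630139 / 793236503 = 0.62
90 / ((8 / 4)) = 45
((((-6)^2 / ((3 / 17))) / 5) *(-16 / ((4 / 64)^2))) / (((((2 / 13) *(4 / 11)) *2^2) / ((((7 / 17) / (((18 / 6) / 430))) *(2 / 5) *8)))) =-705216512 / 5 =-141043302.40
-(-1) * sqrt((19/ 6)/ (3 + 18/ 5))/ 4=sqrt(2090)/ 264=0.17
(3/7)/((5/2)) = 6/35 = 0.17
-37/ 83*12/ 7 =-444/ 581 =-0.76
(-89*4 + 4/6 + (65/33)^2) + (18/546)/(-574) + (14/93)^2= -19210764534685/54664395786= -351.43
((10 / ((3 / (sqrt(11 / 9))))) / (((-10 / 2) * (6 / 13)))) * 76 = -988 * sqrt(11) / 27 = -121.36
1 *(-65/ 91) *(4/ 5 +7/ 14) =-13/ 14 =-0.93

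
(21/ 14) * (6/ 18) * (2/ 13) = 1/ 13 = 0.08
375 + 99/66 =753/2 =376.50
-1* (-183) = 183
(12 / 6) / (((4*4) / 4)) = 1 / 2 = 0.50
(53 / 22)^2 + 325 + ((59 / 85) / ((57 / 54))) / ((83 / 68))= 1264515497 / 3816340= 331.34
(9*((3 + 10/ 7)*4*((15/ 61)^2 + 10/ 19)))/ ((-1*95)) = -9259452/ 9402967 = -0.98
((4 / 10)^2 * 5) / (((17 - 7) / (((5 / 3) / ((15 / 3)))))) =2 / 75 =0.03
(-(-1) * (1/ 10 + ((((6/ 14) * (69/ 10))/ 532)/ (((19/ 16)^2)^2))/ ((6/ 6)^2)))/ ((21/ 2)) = 124720339/ 12739529355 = 0.01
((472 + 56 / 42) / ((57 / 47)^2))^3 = 30863997900941752000 / 926004075723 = 33330304.60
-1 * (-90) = 90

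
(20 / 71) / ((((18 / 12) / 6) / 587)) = 46960 / 71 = 661.41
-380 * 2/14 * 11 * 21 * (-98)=1228920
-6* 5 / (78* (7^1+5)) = -5 / 156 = -0.03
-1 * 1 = -1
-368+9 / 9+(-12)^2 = -223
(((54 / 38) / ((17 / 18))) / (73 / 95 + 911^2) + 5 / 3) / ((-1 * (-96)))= 1116937595 / 64335535488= 0.02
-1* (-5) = 5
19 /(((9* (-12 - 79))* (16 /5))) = -95 /13104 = -0.01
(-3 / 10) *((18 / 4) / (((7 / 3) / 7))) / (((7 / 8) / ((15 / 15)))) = -162 / 35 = -4.63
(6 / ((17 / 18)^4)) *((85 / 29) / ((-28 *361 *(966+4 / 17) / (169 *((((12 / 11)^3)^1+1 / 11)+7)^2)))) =-8294748828528240 / 308147760897351991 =-0.03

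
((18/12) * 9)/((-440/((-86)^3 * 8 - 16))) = 8586783/55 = 156123.33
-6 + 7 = 1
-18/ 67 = -0.27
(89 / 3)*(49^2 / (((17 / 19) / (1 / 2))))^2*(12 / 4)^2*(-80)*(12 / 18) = -7408691653160 / 289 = -25635611256.61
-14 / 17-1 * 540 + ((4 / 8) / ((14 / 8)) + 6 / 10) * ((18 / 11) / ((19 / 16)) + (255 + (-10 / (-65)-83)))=-625830308 / 1616615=-387.12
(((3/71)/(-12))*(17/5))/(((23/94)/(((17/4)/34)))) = -0.01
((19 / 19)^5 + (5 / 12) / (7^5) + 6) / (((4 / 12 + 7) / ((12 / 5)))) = 4235379 / 1848770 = 2.29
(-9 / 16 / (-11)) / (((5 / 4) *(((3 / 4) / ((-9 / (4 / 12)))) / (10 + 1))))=-81 / 5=-16.20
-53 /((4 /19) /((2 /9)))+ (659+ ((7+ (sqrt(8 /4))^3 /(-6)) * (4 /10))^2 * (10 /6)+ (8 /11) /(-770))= 140914327 /228690-56 * sqrt(2) /45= 614.42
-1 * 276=-276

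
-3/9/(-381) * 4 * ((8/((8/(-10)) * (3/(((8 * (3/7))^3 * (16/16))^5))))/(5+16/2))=-747936715490438676480/7838224052915893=-95421.71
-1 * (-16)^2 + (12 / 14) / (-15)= -8962 / 35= -256.06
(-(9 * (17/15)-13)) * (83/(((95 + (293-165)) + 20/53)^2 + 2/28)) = 45696812/9811348515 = 0.00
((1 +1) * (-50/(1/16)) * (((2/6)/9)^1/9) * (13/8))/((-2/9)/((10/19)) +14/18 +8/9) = -1625/189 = -8.60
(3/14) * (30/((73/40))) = 1800/511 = 3.52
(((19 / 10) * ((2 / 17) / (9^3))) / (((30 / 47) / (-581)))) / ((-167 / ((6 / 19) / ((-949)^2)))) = 27307 / 46597793705775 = 0.00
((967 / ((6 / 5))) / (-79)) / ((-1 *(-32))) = -4835 / 15168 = -0.32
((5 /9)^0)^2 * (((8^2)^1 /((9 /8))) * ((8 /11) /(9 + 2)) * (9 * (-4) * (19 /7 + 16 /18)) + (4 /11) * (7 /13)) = -48329780 /99099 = -487.69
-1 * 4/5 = -4/5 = -0.80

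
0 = 0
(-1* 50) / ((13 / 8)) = -400 / 13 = -30.77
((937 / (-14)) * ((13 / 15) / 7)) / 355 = -12181 / 521850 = -0.02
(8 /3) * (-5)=-40 /3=-13.33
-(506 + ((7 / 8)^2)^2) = -2074977 / 4096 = -506.59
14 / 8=7 / 4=1.75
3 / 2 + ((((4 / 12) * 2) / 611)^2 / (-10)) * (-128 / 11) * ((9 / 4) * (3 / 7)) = 431186139 / 287457170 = 1.50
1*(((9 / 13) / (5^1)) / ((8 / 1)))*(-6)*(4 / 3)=-9 / 65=-0.14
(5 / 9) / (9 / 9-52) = -5 / 459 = -0.01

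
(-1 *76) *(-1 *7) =532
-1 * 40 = -40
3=3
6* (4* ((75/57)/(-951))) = -200/6023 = -0.03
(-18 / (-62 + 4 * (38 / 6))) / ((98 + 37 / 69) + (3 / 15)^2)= 9315 / 1870484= 0.00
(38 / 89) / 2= 19 / 89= 0.21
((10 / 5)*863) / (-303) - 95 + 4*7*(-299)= -2567227 / 303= -8472.70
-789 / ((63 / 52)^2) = -711152 / 1323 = -537.53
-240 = -240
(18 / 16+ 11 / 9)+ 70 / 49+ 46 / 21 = 3007 / 504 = 5.97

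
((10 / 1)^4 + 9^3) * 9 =96561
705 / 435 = 47 / 29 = 1.62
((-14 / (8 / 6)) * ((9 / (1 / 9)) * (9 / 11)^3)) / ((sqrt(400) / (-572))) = 16120377 / 1210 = 13322.63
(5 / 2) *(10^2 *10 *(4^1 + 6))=25000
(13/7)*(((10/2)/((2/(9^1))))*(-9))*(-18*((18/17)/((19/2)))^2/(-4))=-15352740/730303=-21.02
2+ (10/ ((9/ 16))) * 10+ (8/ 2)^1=1654/ 9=183.78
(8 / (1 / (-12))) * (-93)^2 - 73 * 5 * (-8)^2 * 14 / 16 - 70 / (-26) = -11059637 / 13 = -850741.31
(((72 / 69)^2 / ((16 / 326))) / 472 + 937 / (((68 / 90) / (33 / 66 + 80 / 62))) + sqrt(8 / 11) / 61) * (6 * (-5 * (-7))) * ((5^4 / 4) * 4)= 262500 * sqrt(22) / 671 + 9586526506003125 / 32896394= 291417559.88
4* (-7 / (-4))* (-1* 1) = -7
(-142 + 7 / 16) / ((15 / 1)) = -151 / 16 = -9.44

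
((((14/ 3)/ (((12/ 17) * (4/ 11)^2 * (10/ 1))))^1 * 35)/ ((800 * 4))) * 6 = 100793/ 307200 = 0.33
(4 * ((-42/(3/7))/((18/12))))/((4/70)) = -13720/3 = -4573.33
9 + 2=11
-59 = -59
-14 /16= -7 /8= -0.88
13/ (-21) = -13/ 21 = -0.62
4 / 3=1.33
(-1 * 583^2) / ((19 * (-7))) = 339889 / 133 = 2555.56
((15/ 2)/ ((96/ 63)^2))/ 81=245/ 6144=0.04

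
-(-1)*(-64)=-64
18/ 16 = 9/ 8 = 1.12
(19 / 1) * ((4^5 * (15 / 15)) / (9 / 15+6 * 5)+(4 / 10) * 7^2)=771286 / 765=1008.22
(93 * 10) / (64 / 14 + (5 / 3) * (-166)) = -9765 / 2857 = -3.42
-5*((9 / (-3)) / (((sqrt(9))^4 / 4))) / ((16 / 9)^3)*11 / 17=1485 / 17408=0.09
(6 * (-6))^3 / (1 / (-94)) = 4385664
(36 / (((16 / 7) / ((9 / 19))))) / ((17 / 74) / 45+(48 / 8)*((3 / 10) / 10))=4720275 / 117116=40.30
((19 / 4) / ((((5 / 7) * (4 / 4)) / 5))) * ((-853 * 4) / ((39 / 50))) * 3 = -436342.31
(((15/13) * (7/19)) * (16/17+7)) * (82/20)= 116235/8398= 13.84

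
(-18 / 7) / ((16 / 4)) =-9 / 14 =-0.64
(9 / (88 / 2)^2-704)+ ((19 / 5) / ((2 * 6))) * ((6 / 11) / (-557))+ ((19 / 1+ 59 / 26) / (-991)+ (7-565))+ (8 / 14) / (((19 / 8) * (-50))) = -58295644515797421 / 46192259313200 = -1262.02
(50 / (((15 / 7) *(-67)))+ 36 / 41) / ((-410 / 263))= -574129 / 1689405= -0.34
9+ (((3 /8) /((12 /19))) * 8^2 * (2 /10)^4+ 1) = 6288 /625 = 10.06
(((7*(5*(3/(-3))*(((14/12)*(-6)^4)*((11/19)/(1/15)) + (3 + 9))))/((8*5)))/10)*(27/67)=-11798703/25460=-463.42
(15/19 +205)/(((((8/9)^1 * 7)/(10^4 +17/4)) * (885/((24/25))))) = 140819823/392350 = 358.91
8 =8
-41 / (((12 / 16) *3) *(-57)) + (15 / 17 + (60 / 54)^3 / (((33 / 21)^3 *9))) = 3501337139 / 2820659193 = 1.24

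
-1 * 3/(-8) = 3/8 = 0.38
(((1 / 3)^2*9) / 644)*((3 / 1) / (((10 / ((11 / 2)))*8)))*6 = 99 / 51520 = 0.00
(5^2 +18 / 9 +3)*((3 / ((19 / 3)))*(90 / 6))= 213.16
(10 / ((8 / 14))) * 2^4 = 280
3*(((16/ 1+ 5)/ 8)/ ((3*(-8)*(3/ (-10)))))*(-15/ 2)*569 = -298725/ 64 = -4667.58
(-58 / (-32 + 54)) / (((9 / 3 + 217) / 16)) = -0.19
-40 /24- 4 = -17 /3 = -5.67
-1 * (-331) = 331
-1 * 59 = -59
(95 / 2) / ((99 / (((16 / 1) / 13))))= 760 / 1287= 0.59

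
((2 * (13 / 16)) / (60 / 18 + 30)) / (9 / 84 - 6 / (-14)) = 91 / 1000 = 0.09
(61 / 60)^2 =3721 / 3600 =1.03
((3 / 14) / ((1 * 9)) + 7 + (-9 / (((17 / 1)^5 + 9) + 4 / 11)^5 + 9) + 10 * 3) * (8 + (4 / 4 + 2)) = 9880873154720310817193147769204398124971 / 19517315171812681856845798161435300000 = 506.26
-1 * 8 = -8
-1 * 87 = -87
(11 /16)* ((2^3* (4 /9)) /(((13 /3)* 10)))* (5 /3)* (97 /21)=1067 /2457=0.43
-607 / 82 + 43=2919 / 82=35.60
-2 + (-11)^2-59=60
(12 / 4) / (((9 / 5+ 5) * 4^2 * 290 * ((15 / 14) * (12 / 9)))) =21 / 315520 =0.00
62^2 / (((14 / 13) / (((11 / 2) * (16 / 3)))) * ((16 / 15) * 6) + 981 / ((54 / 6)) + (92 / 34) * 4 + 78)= 46723820 / 2407401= 19.41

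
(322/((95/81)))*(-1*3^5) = -6337926/95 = -66715.01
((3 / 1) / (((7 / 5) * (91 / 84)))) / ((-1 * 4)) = -45 / 91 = -0.49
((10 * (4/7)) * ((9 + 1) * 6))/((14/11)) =13200/49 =269.39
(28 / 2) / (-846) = -7 / 423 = -0.02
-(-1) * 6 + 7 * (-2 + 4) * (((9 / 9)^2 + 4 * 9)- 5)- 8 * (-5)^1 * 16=1094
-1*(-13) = 13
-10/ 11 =-0.91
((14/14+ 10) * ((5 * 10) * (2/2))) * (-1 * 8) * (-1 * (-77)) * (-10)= 3388000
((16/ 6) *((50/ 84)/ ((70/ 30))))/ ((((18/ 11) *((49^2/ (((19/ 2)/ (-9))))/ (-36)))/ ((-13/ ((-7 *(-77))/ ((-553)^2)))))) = -154152700/ 3176523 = -48.53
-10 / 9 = -1.11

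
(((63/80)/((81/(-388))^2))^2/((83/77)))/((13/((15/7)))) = 47717282459/955708065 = 49.93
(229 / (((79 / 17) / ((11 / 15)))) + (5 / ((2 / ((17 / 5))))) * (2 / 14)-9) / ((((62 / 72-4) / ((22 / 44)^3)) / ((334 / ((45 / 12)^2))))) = -628396952 / 23433375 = -26.82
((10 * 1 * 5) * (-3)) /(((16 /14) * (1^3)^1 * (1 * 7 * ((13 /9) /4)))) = -675 /13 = -51.92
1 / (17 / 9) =9 / 17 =0.53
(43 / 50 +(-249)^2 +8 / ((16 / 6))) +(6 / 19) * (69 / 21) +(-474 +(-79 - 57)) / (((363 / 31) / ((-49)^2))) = -63070.99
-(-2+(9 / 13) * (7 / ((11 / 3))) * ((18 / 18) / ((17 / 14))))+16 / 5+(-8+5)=13511 / 12155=1.11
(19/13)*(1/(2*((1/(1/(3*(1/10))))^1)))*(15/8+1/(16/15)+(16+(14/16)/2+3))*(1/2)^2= 8455/624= 13.55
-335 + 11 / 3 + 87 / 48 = -15817 / 48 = -329.52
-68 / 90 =-34 / 45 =-0.76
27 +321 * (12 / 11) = 4149 / 11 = 377.18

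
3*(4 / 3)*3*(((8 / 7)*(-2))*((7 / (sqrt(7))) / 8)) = -24*sqrt(7) / 7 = -9.07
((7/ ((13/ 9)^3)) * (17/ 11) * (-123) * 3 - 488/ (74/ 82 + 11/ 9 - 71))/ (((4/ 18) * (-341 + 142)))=29.79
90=90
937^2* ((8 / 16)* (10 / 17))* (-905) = -3972809725 / 17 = -233694689.71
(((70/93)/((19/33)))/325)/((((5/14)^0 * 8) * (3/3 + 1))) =77/306280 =0.00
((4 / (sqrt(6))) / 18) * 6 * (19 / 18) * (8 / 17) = 152 * sqrt(6) / 1377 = 0.27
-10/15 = -2/3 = -0.67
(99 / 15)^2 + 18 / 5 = 1179 / 25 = 47.16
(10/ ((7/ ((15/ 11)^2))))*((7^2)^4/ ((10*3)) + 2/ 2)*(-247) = -106793494275/ 847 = -126084408.83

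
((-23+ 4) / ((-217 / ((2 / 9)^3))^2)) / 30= -608 / 375375378735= -0.00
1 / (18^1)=1 / 18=0.06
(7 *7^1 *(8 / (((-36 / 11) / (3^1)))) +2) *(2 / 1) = -2144 / 3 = -714.67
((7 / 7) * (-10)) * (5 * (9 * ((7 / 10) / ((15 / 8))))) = -168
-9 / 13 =-0.69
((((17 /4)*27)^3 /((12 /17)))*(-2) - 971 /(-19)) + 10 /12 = -31234554073 /7296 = -4281051.82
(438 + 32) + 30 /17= 8020 /17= 471.76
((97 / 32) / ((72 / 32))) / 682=97 / 49104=0.00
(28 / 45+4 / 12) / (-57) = -43 / 2565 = -0.02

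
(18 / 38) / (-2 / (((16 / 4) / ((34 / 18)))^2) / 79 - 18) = -460728 / 17513155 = -0.03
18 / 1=18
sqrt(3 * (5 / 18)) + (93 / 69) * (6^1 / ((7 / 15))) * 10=sqrt(30) / 6 + 27900 / 161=174.20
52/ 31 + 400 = 12452/ 31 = 401.68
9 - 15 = -6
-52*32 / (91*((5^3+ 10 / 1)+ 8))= -0.13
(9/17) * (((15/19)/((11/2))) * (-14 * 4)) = -15120/3553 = -4.26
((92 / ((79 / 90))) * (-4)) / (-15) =2208 / 79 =27.95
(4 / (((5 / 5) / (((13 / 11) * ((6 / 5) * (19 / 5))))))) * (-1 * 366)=-2169648 / 275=-7889.63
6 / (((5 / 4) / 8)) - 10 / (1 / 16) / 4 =-8 / 5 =-1.60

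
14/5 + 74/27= 748/135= 5.54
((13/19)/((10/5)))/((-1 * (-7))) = 13/266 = 0.05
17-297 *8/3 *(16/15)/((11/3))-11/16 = -17127/80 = -214.09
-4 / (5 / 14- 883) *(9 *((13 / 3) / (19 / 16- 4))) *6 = -23296 / 61785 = -0.38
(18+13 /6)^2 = 14641 /36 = 406.69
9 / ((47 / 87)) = 783 / 47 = 16.66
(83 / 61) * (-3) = -249 / 61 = -4.08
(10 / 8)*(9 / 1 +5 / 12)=565 / 48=11.77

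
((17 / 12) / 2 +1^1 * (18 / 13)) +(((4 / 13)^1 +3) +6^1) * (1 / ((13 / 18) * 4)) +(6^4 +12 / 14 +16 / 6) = 12348993 / 9464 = 1304.84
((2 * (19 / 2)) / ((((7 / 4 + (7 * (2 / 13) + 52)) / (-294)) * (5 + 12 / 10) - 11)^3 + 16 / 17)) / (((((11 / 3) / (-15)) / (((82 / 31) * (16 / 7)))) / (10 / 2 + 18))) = 27985991784011089920000 / 4648713138712403307217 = 6.02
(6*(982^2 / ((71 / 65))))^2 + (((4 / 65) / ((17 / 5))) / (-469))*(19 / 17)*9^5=249223621765056648220116 / 8882408353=28058113504867.44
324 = 324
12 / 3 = 4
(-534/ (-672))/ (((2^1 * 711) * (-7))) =-89/ 1114848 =-0.00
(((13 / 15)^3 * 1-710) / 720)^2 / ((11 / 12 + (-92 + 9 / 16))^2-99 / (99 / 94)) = 5731489766809 / 47829815581640625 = 0.00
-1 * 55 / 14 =-55 / 14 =-3.93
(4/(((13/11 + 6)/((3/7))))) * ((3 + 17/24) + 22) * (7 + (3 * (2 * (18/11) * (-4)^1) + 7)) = -155.09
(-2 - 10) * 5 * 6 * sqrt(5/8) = -90 * sqrt(10) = -284.60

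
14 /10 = 7 /5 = 1.40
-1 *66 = -66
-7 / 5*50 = -70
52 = 52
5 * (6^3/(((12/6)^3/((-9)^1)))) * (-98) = 119070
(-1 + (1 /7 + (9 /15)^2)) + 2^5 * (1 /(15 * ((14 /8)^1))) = 379 /525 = 0.72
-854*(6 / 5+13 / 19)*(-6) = 9654.69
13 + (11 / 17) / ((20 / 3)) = 4453 / 340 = 13.10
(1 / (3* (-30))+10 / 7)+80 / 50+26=18281 / 630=29.02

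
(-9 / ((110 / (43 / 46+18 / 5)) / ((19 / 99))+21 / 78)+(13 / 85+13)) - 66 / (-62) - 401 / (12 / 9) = -197140310064827 / 687850086260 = -286.60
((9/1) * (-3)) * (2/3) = -18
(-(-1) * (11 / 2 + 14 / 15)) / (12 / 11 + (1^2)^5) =2123 / 690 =3.08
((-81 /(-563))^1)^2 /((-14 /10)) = -32805 /2218783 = -0.01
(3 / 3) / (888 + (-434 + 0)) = 1 / 454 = 0.00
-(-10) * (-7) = -70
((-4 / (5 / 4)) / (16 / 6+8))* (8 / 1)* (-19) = 228 / 5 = 45.60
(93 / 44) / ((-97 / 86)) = -3999 / 2134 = -1.87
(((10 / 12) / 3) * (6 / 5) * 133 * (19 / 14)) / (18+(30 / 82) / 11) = 162811 / 48798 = 3.34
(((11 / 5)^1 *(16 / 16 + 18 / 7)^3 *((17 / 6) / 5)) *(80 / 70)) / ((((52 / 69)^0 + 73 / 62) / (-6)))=-11594000 / 64827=-178.85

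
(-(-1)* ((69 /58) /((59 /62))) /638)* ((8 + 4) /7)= 12834 /3820663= 0.00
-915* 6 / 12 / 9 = -305 / 6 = -50.83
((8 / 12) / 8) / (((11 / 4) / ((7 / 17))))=7 / 561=0.01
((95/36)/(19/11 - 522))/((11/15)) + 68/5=4667593/343380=13.59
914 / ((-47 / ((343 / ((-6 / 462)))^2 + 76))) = -637552471258 / 47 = -13564946196.98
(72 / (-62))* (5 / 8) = -45 / 62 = -0.73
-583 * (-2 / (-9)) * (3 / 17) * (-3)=1166 / 17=68.59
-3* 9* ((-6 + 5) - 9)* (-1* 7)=-1890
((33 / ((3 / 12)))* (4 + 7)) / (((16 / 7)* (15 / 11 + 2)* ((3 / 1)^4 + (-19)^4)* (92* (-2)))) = -27951 / 3551107264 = -0.00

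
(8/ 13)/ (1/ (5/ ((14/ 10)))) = 200/ 91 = 2.20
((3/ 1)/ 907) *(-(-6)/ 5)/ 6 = 3/ 4535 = 0.00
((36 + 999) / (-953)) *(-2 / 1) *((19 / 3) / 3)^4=29973830 / 694737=43.14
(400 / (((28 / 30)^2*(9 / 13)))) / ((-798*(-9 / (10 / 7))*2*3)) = 0.02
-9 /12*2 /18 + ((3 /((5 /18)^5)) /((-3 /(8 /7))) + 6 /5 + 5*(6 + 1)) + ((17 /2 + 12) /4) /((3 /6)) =-84613639 /131250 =-644.68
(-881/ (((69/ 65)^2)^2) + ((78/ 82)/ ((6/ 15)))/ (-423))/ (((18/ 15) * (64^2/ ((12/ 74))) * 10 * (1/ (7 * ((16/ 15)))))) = -84854054781587/ 4964791480869888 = -0.02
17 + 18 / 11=205 / 11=18.64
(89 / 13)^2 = 7921 / 169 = 46.87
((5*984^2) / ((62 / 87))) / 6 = 35099280 / 31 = 1132234.84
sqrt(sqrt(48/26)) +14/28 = 1/2 +26^(3/4)*3^(1/4)/13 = 1.67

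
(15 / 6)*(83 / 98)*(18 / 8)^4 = 54.27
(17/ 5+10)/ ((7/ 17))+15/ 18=7009/ 210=33.38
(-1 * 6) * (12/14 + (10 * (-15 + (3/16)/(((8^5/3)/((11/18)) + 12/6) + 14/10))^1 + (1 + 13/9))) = 1483588153/1685532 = 880.19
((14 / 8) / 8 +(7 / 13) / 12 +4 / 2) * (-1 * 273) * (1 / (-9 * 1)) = 19775 / 288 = 68.66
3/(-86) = -3/86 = -0.03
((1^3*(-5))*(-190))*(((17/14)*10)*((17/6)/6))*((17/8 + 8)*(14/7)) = 6177375/56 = 110310.27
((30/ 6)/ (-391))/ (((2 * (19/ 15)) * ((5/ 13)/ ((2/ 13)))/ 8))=-0.02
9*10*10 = 900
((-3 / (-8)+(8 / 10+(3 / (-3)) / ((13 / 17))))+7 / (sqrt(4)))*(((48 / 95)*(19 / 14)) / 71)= 5253 / 161525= 0.03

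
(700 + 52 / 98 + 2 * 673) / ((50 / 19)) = 777.68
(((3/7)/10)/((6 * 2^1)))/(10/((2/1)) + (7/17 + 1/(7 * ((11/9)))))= 187/289480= 0.00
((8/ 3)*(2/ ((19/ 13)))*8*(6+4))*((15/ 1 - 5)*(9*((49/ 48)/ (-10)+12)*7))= 41576080/ 19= 2188214.74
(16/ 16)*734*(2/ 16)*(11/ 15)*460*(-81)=-2506977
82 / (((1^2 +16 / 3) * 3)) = 82 / 19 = 4.32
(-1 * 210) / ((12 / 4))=-70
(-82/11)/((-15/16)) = 1312/165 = 7.95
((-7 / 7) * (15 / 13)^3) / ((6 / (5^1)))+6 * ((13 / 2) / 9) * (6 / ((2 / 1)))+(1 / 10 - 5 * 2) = 19991 / 10985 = 1.82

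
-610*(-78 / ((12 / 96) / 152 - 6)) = -11571456 / 1459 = -7931.09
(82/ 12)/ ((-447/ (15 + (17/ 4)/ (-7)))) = -16523/ 75096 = -0.22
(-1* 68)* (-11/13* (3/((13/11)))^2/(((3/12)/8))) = 26066304/2197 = 11864.50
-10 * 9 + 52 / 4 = -77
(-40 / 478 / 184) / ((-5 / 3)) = 3 / 10994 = 0.00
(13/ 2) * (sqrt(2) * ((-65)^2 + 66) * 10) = 278915 * sqrt(2) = 394445.38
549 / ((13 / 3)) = 1647 / 13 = 126.69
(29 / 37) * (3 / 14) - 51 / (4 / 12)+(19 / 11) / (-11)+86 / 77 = -9519045 / 62678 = -151.87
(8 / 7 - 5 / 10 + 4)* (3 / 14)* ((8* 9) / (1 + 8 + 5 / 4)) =14040 / 2009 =6.99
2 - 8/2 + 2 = 0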